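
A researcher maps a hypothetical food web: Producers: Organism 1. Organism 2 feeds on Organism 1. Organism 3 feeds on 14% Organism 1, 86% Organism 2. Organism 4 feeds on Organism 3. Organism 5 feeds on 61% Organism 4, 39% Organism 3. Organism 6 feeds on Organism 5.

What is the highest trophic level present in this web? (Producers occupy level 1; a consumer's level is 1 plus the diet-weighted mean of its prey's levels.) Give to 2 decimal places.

Organism 2: 1 + 1 = 2
Organism 3: 1 + (0.14×1 + 0.86×2) = 2.86
Organism 4: 1 + 2.86 = 3.86
Organism 5: 1 + (0.61×3.86 + 0.39×2.86) = 4.47
Organism 6: 1 + 4.47 = 5.47

5.47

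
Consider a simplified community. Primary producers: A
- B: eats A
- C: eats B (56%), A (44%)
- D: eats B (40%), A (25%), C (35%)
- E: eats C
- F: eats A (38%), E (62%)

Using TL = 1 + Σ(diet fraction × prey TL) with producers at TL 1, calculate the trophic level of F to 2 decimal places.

3.59

B: 1 + 1 = 2
C: 1 + (0.56×2 + 0.44×1) = 2.56
D: 1 + (0.4×2 + 0.25×1 + 0.35×2.56) = 2.946
E: 1 + 2.56 = 3.56
F: 1 + (0.38×1 + 0.62×3.56) = 3.5872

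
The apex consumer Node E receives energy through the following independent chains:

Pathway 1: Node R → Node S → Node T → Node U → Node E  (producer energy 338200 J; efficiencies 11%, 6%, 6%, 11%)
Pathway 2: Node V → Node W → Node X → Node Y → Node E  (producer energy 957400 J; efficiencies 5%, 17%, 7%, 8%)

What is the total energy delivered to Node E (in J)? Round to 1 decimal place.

Pathway 1: 338200 × 0.11 × 0.06 × 0.06 × 0.11 = 14.731992 J
Pathway 2: 957400 × 0.05 × 0.17 × 0.07 × 0.08 = 45.57224 J
Total at Node E: 14.731992 + 45.57224 = 60.304232 J

60.3 J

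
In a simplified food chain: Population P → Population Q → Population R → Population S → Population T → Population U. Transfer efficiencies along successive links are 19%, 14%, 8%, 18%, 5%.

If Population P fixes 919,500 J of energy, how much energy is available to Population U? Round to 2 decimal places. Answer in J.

Population Q: 919500 × 0.19 = 174705 J
Population R: 174705 × 0.14 = 24458.7 J
Population S: 24458.7 × 0.08 = 1956.696 J
Population T: 1956.696 × 0.18 = 352.20528 J
Population U: 352.20528 × 0.05 = 17.610264 J

17.61 J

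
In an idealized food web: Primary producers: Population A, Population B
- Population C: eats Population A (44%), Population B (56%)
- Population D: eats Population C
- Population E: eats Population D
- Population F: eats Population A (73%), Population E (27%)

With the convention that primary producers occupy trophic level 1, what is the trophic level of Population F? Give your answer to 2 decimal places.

Population C: 1 + (0.44×1 + 0.56×1) = 2
Population D: 1 + 2 = 3
Population E: 1 + 3 = 4
Population F: 1 + (0.73×1 + 0.27×4) = 2.81

2.81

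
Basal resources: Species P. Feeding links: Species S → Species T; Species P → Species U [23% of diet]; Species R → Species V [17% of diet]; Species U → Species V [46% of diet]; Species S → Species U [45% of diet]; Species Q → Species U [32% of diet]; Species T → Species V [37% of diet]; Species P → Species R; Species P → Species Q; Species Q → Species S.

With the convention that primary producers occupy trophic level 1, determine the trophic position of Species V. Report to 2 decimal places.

4.30

Species Q: 1 + 1 = 2
Species R: 1 + 1 = 2
Species S: 1 + 2 = 3
Species T: 1 + 3 = 4
Species U: 1 + (0.23×1 + 0.32×2 + 0.45×3) = 3.22
Species V: 1 + (0.37×4 + 0.46×3.22 + 0.17×2) = 4.3012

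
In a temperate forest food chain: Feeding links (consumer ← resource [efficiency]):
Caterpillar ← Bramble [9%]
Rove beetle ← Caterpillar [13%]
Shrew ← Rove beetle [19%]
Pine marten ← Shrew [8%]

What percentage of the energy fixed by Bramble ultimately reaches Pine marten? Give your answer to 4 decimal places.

0.0178%

Product of link efficiencies: 0.09 × 0.13 × 0.19 × 0.08 = 0.00017784
As a percentage: 0.00017784 × 100 = 0.0178%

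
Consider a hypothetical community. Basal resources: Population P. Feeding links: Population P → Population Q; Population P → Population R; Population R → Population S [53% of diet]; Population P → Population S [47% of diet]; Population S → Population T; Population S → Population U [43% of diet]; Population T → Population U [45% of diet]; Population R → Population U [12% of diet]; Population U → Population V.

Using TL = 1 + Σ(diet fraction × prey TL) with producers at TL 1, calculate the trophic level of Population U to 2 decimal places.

3.92

Population Q: 1 + 1 = 2
Population R: 1 + 1 = 2
Population S: 1 + (0.53×2 + 0.47×1) = 2.53
Population T: 1 + 2.53 = 3.53
Population U: 1 + (0.43×2.53 + 0.45×3.53 + 0.12×2) = 3.9164
Population V: 1 + 3.9164 = 4.9164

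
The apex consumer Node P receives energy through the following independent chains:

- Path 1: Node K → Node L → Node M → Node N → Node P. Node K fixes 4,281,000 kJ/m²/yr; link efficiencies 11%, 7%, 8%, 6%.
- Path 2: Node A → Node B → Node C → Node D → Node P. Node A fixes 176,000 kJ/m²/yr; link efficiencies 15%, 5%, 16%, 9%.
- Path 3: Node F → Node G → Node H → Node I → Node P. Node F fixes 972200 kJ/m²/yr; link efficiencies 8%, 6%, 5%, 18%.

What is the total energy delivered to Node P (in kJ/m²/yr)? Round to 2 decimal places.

Path 1: 4281000 × 0.11 × 0.07 × 0.08 × 0.06 = 158.22576 kJ/m²/yr
Path 2: 176000 × 0.15 × 0.05 × 0.16 × 0.09 = 19.008 kJ/m²/yr
Path 3: 972200 × 0.08 × 0.06 × 0.05 × 0.18 = 41.99904 kJ/m²/yr
Total at Node P: 158.22576 + 19.008 + 41.99904 = 219.2328 kJ/m²/yr

219.23 kJ/m²/yr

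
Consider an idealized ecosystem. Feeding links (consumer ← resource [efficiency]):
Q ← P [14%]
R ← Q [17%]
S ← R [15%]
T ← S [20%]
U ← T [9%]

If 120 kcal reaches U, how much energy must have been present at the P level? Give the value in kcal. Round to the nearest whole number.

1867414 kcal

Cumulative transfer efficiency: 0.14 × 0.17 × 0.15 × 0.2 × 0.09 = 0.00006426
P energy = 120 / 0.00006426 = 1867414 kcal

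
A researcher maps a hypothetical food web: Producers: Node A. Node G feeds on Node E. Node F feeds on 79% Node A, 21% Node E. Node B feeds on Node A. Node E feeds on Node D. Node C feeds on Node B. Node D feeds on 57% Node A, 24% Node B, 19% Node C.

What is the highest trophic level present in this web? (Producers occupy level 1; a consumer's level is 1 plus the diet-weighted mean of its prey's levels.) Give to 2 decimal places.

Node B: 1 + 1 = 2
Node C: 1 + 2 = 3
Node D: 1 + (0.57×1 + 0.24×2 + 0.19×3) = 2.62
Node E: 1 + 2.62 = 3.62
Node F: 1 + (0.79×1 + 0.21×3.62) = 2.5502
Node G: 1 + 3.62 = 4.62

4.62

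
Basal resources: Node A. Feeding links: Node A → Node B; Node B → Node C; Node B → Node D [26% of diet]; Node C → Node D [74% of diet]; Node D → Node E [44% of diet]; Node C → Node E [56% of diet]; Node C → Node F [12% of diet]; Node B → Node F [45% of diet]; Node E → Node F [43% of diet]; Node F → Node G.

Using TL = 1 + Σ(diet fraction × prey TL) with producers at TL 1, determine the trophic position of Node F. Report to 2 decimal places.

4.12

Node B: 1 + 1 = 2
Node C: 1 + 2 = 3
Node D: 1 + (0.26×2 + 0.74×3) = 3.74
Node E: 1 + (0.44×3.74 + 0.56×3) = 4.3256
Node F: 1 + (0.12×3 + 0.45×2 + 0.43×4.3256) = 4.120008
Node G: 1 + 4.120008 = 5.120008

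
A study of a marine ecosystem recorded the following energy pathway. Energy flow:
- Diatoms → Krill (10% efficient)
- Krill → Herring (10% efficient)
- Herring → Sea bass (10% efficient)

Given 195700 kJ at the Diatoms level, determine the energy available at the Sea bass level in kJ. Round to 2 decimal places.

Krill: 195700 × 0.1 = 19570 kJ
Herring: 19570 × 0.1 = 1957 kJ
Sea bass: 1957 × 0.1 = 195.7 kJ

195.70 kJ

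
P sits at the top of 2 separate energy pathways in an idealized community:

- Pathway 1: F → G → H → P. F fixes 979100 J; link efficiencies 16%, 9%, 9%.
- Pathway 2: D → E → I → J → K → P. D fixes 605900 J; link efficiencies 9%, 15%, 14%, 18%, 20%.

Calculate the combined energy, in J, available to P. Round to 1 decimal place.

Pathway 1: 979100 × 0.16 × 0.09 × 0.09 = 1268.9136 J
Pathway 2: 605900 × 0.09 × 0.15 × 0.14 × 0.18 × 0.2 = 41.225436 J
Total at P: 1268.9136 + 41.225436 = 1310.139036 J

1310.1 J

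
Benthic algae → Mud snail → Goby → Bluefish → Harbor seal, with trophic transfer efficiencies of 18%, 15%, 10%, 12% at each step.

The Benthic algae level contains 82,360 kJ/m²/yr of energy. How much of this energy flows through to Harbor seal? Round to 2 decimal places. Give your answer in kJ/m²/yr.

Mud snail: 82360 × 0.18 = 14824.8 kJ/m²/yr
Goby: 14824.8 × 0.15 = 2223.72 kJ/m²/yr
Bluefish: 2223.72 × 0.1 = 222.372 kJ/m²/yr
Harbor seal: 222.372 × 0.12 = 26.68464 kJ/m²/yr

26.68 kJ/m²/yr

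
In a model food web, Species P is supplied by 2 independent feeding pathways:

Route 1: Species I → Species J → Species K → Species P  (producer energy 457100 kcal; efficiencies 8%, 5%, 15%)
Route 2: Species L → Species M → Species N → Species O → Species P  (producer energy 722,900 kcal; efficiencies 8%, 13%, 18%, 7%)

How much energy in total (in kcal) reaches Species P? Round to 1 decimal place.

Route 1: 457100 × 0.08 × 0.05 × 0.15 = 274.26 kcal
Route 2: 722900 × 0.08 × 0.13 × 0.18 × 0.07 = 94.728816 kcal
Total at Species P: 274.26 + 94.728816 = 368.988816 kcal

369.0 kcal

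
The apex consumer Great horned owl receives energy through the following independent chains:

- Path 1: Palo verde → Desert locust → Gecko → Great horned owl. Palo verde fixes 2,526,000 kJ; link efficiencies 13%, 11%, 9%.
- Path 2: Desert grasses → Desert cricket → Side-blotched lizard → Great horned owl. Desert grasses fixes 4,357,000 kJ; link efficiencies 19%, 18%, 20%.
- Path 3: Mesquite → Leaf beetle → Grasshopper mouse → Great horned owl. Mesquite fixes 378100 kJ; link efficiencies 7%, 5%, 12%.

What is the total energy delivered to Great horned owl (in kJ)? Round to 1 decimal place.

33211.6 kJ

Path 1: 2526000 × 0.13 × 0.11 × 0.09 = 3250.962 kJ
Path 2: 4357000 × 0.19 × 0.18 × 0.2 = 29801.88 kJ
Path 3: 378100 × 0.07 × 0.05 × 0.12 = 158.802 kJ
Total at Great horned owl: 3250.962 + 29801.88 + 158.802 = 33211.644 kJ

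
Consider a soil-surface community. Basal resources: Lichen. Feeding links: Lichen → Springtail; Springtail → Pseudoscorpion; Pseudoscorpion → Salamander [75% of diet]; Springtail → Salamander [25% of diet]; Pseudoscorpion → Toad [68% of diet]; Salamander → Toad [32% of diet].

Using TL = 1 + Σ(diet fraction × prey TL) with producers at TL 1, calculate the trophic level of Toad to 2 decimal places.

Springtail: 1 + 1 = 2
Pseudoscorpion: 1 + 2 = 3
Salamander: 1 + (0.75×3 + 0.25×2) = 3.75
Toad: 1 + (0.68×3 + 0.32×3.75) = 4.24

4.24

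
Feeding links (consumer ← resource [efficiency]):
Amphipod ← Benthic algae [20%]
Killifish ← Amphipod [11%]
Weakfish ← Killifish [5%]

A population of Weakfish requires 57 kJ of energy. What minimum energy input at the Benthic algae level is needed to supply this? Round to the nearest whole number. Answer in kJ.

51818 kJ

Cumulative transfer efficiency: 0.2 × 0.11 × 0.05 = 0.0011
Benthic algae energy = 57 / 0.0011 = 51818 kJ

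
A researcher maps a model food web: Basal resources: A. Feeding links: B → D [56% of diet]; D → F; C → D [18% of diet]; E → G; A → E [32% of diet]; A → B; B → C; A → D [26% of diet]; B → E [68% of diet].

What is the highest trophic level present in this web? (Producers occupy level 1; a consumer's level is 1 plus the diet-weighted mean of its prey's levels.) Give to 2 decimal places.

B: 1 + 1 = 2
C: 1 + 2 = 3
D: 1 + (0.26×1 + 0.56×2 + 0.18×3) = 2.92
E: 1 + (0.32×1 + 0.68×2) = 2.68
F: 1 + 2.92 = 3.92
G: 1 + 2.68 = 3.68

3.92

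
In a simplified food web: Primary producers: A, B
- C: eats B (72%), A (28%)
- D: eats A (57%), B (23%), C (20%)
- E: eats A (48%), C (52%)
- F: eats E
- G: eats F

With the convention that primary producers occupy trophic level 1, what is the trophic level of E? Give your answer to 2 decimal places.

2.52

C: 1 + (0.72×1 + 0.28×1) = 2
D: 1 + (0.57×1 + 0.23×1 + 0.2×2) = 2.2
E: 1 + (0.48×1 + 0.52×2) = 2.52
F: 1 + 2.52 = 3.52
G: 1 + 3.52 = 4.52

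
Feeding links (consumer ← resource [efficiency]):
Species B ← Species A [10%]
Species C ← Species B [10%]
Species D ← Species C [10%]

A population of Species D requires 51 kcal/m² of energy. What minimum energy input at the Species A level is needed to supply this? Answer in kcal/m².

51000 kcal/m²

Cumulative transfer efficiency: 0.1 × 0.1 × 0.1 = 0.001
Species A energy = 51 / 0.001 = 51000 kcal/m²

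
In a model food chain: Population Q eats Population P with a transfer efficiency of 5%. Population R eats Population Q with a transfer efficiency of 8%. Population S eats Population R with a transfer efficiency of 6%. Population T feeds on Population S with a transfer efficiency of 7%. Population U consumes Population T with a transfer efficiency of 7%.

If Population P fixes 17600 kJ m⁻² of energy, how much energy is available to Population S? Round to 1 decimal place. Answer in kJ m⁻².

Population Q: 17600 × 0.05 = 880 kJ m⁻²
Population R: 880 × 0.08 = 70.4 kJ m⁻²
Population S: 70.4 × 0.06 = 4.224 kJ m⁻²

4.2 kJ m⁻²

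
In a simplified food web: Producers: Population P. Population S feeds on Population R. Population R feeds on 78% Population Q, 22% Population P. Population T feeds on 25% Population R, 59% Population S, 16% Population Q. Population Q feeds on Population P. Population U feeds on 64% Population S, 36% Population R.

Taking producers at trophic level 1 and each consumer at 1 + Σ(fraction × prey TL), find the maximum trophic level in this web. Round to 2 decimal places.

Population Q: 1 + 1 = 2
Population R: 1 + (0.78×2 + 0.22×1) = 2.78
Population S: 1 + 2.78 = 3.78
Population T: 1 + (0.25×2.78 + 0.59×3.78 + 0.16×2) = 4.2452
Population U: 1 + (0.64×3.78 + 0.36×2.78) = 4.42

4.42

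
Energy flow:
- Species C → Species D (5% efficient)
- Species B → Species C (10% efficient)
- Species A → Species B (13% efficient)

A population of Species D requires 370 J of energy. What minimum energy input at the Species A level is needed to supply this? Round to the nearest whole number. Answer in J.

Cumulative transfer efficiency: 0.13 × 0.1 × 0.05 = 0.00065
Species A energy = 370 / 0.00065 = 569231 J

569231 J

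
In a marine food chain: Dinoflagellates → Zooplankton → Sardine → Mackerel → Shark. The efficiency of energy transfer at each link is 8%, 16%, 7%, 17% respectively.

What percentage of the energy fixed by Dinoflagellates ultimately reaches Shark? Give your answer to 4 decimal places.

0.0152%

Product of link efficiencies: 0.08 × 0.16 × 0.07 × 0.17 = 0.00015232
As a percentage: 0.00015232 × 100 = 0.0152%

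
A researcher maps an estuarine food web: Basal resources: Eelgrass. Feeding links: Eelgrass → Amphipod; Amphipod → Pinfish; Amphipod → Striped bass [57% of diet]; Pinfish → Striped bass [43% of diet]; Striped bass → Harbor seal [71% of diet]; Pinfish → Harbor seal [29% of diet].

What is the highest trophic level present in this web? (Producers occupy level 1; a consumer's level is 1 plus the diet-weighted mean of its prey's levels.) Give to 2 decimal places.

Amphipod: 1 + 1 = 2
Pinfish: 1 + 2 = 3
Striped bass: 1 + (0.57×2 + 0.43×3) = 3.43
Harbor seal: 1 + (0.71×3.43 + 0.29×3) = 4.3053

4.31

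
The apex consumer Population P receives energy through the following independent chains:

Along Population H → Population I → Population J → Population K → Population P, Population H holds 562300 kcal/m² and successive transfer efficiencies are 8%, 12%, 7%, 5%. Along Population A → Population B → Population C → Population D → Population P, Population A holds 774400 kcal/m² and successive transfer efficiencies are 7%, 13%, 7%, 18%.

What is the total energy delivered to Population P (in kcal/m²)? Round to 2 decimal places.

Via Population H: 562300 × 0.08 × 0.12 × 0.07 × 0.05 = 18.89328 kcal/m²
Via Population A: 774400 × 0.07 × 0.13 × 0.07 × 0.18 = 88.792704 kcal/m²
Total at Population P: 18.89328 + 88.792704 = 107.685984 kcal/m²

107.69 kcal/m²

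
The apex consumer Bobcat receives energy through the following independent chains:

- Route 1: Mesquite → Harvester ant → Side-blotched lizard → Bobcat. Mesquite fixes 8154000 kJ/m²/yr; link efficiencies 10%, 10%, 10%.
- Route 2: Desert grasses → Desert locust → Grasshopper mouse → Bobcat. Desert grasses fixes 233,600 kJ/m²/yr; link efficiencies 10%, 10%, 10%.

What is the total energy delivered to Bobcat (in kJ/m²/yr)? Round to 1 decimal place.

Route 1: 8154000 × 0.1 × 0.1 × 0.1 = 8154 kJ/m²/yr
Route 2: 233600 × 0.1 × 0.1 × 0.1 = 233.6 kJ/m²/yr
Total at Bobcat: 8154 + 233.6 = 8387.6 kJ/m²/yr

8387.6 kJ/m²/yr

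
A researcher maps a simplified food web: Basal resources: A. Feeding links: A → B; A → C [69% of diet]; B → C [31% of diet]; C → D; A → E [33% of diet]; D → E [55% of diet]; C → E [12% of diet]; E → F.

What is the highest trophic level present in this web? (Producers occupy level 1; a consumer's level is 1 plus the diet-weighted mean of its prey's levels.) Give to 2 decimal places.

B: 1 + 1 = 2
C: 1 + (0.69×1 + 0.31×2) = 2.31
D: 1 + 2.31 = 3.31
E: 1 + (0.33×1 + 0.55×3.31 + 0.12×2.31) = 3.4277
F: 1 + 3.4277 = 4.4277

4.43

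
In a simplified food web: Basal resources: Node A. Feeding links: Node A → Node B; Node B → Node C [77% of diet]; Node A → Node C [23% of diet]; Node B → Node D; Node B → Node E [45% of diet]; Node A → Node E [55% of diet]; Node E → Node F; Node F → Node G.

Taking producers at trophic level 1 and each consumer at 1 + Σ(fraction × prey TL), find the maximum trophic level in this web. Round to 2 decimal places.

4.45

Node B: 1 + 1 = 2
Node C: 1 + (0.77×2 + 0.23×1) = 2.77
Node D: 1 + 2 = 3
Node E: 1 + (0.45×2 + 0.55×1) = 2.45
Node F: 1 + 2.45 = 3.45
Node G: 1 + 3.45 = 4.45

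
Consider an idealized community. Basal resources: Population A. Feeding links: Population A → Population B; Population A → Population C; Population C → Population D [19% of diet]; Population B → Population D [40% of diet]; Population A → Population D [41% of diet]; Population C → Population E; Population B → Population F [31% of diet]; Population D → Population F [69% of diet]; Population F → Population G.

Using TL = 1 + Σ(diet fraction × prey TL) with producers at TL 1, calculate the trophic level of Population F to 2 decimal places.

3.41

Population B: 1 + 1 = 2
Population C: 1 + 1 = 2
Population D: 1 + (0.19×2 + 0.4×2 + 0.41×1) = 2.59
Population E: 1 + 2 = 3
Population F: 1 + (0.31×2 + 0.69×2.59) = 3.4071
Population G: 1 + 3.4071 = 4.4071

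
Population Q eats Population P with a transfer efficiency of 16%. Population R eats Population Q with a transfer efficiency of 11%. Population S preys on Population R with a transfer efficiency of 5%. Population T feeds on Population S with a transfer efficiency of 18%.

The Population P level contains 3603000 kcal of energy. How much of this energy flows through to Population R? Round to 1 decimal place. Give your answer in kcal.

Population Q: 3603000 × 0.16 = 576480 kcal
Population R: 576480 × 0.11 = 63412.8 kcal

63412.8 kcal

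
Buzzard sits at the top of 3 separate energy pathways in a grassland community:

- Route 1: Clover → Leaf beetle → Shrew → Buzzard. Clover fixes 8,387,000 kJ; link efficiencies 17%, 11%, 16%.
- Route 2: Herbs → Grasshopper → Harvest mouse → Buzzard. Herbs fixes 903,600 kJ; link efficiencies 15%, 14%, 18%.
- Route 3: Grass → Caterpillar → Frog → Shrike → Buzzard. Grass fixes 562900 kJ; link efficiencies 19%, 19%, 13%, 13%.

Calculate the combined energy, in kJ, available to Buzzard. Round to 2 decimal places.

Route 1: 8387000 × 0.17 × 0.11 × 0.16 = 25093.904 kJ
Route 2: 903600 × 0.15 × 0.14 × 0.18 = 3415.608 kJ
Route 3: 562900 × 0.19 × 0.19 × 0.13 × 0.13 = 343.419661 kJ
Total at Buzzard: 25093.904 + 3415.608 + 343.419661 = 28852.931661 kJ

28852.93 kJ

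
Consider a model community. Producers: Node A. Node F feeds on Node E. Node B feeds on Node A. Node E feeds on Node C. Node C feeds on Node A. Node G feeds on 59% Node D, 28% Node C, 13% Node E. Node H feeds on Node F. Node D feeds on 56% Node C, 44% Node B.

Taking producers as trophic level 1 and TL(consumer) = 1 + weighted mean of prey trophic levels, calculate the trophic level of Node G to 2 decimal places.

3.72

Node B: 1 + 1 = 2
Node C: 1 + 1 = 2
Node D: 1 + (0.56×2 + 0.44×2) = 3
Node E: 1 + 2 = 3
Node F: 1 + 3 = 4
Node G: 1 + (0.59×3 + 0.28×2 + 0.13×3) = 3.72
Node H: 1 + 4 = 5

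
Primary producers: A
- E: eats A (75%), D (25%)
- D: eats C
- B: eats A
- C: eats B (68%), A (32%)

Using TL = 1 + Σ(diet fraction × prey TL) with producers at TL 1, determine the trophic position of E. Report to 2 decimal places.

B: 1 + 1 = 2
C: 1 + (0.68×2 + 0.32×1) = 2.68
D: 1 + 2.68 = 3.68
E: 1 + (0.75×1 + 0.25×3.68) = 2.67

2.67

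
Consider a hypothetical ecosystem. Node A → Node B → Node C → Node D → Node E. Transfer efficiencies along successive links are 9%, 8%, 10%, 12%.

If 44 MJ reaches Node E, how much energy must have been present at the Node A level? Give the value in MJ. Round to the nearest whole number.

509259 MJ

Cumulative transfer efficiency: 0.09 × 0.08 × 0.1 × 0.12 = 0.0000864
Node A energy = 44 / 0.0000864 = 509259 MJ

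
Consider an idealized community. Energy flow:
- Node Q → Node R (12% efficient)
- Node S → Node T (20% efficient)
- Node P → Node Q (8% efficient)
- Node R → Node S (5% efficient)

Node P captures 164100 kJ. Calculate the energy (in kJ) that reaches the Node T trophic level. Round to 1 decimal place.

Node Q: 164100 × 0.08 = 13128 kJ
Node R: 13128 × 0.12 = 1575.36 kJ
Node S: 1575.36 × 0.05 = 78.768 kJ
Node T: 78.768 × 0.2 = 15.7536 kJ

15.8 kJ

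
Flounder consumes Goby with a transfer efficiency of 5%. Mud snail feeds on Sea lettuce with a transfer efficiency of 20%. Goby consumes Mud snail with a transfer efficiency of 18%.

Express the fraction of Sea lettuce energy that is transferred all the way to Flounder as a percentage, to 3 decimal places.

0.180%

Product of link efficiencies: 0.2 × 0.18 × 0.05 = 0.0018
As a percentage: 0.0018 × 100 = 0.180%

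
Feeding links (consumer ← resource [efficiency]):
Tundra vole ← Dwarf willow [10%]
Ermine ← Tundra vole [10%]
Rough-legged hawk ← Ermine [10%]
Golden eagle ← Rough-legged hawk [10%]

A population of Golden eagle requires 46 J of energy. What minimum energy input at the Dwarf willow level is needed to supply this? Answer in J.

Cumulative transfer efficiency: 0.1 × 0.1 × 0.1 × 0.1 = 0.0001
Dwarf willow energy = 46 / 0.0001 = 460000 J

460000 J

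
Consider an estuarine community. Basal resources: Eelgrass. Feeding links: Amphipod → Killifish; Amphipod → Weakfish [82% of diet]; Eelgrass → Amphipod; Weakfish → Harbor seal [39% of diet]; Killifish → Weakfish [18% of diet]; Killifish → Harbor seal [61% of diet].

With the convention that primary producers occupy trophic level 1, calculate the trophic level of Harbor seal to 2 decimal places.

4.07

Amphipod: 1 + 1 = 2
Killifish: 1 + 2 = 3
Weakfish: 1 + (0.82×2 + 0.18×3) = 3.18
Harbor seal: 1 + (0.39×3.18 + 0.61×3) = 4.0702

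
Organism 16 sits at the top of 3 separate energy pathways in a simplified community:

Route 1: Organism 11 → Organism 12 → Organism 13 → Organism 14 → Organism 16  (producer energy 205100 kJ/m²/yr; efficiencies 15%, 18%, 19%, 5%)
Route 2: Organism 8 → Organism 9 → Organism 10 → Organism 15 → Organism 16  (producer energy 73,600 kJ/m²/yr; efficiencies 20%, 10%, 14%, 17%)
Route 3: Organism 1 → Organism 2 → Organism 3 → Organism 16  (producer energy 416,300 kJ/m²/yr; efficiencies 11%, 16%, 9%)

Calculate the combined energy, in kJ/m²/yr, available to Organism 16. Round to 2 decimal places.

747.06 kJ/m²/yr

Route 1: 205100 × 0.15 × 0.18 × 0.19 × 0.05 = 52.60815 kJ/m²/yr
Route 2: 73600 × 0.2 × 0.1 × 0.14 × 0.17 = 35.0336 kJ/m²/yr
Route 3: 416300 × 0.11 × 0.16 × 0.09 = 659.4192 kJ/m²/yr
Total at Organism 16: 52.60815 + 35.0336 + 659.4192 = 747.06095 kJ/m²/yr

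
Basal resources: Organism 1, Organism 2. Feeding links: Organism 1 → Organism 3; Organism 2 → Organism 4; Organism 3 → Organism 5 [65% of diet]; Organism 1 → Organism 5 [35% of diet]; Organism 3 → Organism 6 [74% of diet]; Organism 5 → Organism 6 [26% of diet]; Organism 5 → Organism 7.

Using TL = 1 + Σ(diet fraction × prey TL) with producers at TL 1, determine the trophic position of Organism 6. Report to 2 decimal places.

3.17

Organism 3: 1 + 1 = 2
Organism 4: 1 + 1 = 2
Organism 5: 1 + (0.65×2 + 0.35×1) = 2.65
Organism 6: 1 + (0.74×2 + 0.26×2.65) = 3.169
Organism 7: 1 + 2.65 = 3.65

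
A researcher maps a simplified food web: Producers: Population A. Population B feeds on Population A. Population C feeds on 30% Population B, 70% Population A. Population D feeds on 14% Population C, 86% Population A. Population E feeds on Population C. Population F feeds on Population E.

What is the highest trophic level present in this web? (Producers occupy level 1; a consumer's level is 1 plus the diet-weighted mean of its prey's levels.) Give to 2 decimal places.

Population B: 1 + 1 = 2
Population C: 1 + (0.3×2 + 0.7×1) = 2.3
Population D: 1 + (0.14×2.3 + 0.86×1) = 2.182
Population E: 1 + 2.3 = 3.3
Population F: 1 + 3.3 = 4.3

4.30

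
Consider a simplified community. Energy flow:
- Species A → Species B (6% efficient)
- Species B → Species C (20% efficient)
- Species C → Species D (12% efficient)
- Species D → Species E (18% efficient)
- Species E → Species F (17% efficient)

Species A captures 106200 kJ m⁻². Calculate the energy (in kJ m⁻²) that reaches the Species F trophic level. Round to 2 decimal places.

4.68 kJ m⁻²

Species B: 106200 × 0.06 = 6372 kJ m⁻²
Species C: 6372 × 0.2 = 1274.4 kJ m⁻²
Species D: 1274.4 × 0.12 = 152.928 kJ m⁻²
Species E: 152.928 × 0.18 = 27.52704 kJ m⁻²
Species F: 27.52704 × 0.17 = 4.6795968 kJ m⁻²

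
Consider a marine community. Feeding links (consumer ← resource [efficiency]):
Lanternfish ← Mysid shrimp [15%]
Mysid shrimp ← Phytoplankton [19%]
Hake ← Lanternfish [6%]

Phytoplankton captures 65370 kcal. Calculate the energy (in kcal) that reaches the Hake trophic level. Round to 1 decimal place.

111.8 kcal

Mysid shrimp: 65370 × 0.19 = 12420.3 kcal
Lanternfish: 12420.3 × 0.15 = 1863.045 kcal
Hake: 1863.045 × 0.06 = 111.7827 kcal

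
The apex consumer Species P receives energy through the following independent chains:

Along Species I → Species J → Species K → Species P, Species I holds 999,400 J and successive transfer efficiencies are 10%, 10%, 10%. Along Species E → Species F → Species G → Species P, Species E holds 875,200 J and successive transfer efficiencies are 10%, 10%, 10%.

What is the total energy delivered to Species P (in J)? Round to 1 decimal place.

1874.6 J

Via Species I: 999400 × 0.1 × 0.1 × 0.1 = 999.4 J
Via Species E: 875200 × 0.1 × 0.1 × 0.1 = 875.2 J
Total at Species P: 999.4 + 875.2 = 1874.6 J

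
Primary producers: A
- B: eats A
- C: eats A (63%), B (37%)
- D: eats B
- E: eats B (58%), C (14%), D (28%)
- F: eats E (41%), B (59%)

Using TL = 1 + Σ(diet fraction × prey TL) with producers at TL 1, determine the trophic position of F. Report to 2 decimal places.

B: 1 + 1 = 2
C: 1 + (0.63×1 + 0.37×2) = 2.37
D: 1 + 2 = 3
E: 1 + (0.58×2 + 0.14×2.37 + 0.28×3) = 3.3318
F: 1 + (0.41×3.3318 + 0.59×2) = 3.546038

3.55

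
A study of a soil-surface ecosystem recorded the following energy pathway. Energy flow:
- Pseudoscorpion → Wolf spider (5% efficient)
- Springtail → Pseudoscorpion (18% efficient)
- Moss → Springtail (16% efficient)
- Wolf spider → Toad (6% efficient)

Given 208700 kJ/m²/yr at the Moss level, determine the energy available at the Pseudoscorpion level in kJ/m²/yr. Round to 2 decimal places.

Springtail: 208700 × 0.16 = 33392 kJ/m²/yr
Pseudoscorpion: 33392 × 0.18 = 6010.56 kJ/m²/yr

6010.56 kJ/m²/yr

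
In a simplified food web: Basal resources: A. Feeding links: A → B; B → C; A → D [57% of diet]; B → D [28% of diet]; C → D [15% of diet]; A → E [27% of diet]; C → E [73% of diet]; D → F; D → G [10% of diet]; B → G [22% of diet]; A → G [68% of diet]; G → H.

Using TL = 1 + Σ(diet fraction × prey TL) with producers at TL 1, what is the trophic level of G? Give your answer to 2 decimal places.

B: 1 + 1 = 2
C: 1 + 2 = 3
D: 1 + (0.57×1 + 0.28×2 + 0.15×3) = 2.58
E: 1 + (0.27×1 + 0.73×3) = 3.46
F: 1 + 2.58 = 3.58
G: 1 + (0.1×2.58 + 0.22×2 + 0.68×1) = 2.378
H: 1 + 2.378 = 3.378

2.38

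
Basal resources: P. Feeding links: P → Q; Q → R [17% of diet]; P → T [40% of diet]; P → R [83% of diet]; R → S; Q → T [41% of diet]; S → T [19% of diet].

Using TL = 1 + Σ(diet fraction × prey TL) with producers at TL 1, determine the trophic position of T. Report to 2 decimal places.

Q: 1 + 1 = 2
R: 1 + (0.17×2 + 0.83×1) = 2.17
S: 1 + 2.17 = 3.17
T: 1 + (0.41×2 + 0.19×3.17 + 0.4×1) = 2.8223

2.82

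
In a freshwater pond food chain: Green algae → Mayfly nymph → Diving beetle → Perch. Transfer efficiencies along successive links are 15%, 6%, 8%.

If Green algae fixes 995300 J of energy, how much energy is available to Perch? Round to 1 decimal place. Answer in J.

Mayfly nymph: 995300 × 0.15 = 149295 J
Diving beetle: 149295 × 0.06 = 8957.7 J
Perch: 8957.7 × 0.08 = 716.616 J

716.6 J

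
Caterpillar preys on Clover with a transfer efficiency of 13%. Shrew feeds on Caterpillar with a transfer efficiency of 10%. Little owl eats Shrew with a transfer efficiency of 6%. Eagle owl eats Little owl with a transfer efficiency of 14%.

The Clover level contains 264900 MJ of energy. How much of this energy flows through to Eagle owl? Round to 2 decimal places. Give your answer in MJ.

28.93 MJ

Caterpillar: 264900 × 0.13 = 34437 MJ
Shrew: 34437 × 0.1 = 3443.7 MJ
Little owl: 3443.7 × 0.06 = 206.622 MJ
Eagle owl: 206.622 × 0.14 = 28.92708 MJ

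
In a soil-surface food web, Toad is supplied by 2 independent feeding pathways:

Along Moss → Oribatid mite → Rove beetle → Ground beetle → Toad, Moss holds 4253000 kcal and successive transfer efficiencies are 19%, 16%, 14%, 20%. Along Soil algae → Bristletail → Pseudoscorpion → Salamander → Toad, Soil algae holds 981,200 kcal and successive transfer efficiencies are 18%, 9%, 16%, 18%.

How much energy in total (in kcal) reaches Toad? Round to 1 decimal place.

Via Moss: 4253000 × 0.19 × 0.16 × 0.14 × 0.2 = 3620.1536 kcal
Via Soil algae: 981200 × 0.18 × 0.09 × 0.16 × 0.18 = 457.788672 kcal
Total at Toad: 3620.1536 + 457.788672 = 4077.942272 kcal

4077.9 kcal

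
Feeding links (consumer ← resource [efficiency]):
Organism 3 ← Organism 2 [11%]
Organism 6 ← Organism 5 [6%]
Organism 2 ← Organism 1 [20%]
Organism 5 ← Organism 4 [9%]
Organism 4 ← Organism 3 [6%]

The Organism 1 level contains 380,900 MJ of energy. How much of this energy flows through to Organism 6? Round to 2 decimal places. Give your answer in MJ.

Organism 2: 380900 × 0.2 = 76180 MJ
Organism 3: 76180 × 0.11 = 8379.8 MJ
Organism 4: 8379.8 × 0.06 = 502.788 MJ
Organism 5: 502.788 × 0.09 = 45.25092 MJ
Organism 6: 45.25092 × 0.06 = 2.7150552 MJ

2.72 MJ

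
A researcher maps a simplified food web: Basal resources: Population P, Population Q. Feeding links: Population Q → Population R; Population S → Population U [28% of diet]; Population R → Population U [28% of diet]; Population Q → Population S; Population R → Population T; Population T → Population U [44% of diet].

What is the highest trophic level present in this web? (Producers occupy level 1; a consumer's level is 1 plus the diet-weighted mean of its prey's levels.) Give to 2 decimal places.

3.44

Population R: 1 + 1 = 2
Population S: 1 + 1 = 2
Population T: 1 + 2 = 3
Population U: 1 + (0.44×3 + 0.28×2 + 0.28×2) = 3.44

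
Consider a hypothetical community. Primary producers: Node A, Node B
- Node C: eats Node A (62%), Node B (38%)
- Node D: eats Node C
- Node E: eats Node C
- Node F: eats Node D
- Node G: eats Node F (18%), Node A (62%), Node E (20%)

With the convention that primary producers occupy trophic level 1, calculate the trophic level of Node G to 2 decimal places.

2.94

Node C: 1 + (0.62×1 + 0.38×1) = 2
Node D: 1 + 2 = 3
Node E: 1 + 2 = 3
Node F: 1 + 3 = 4
Node G: 1 + (0.18×4 + 0.62×1 + 0.2×3) = 2.94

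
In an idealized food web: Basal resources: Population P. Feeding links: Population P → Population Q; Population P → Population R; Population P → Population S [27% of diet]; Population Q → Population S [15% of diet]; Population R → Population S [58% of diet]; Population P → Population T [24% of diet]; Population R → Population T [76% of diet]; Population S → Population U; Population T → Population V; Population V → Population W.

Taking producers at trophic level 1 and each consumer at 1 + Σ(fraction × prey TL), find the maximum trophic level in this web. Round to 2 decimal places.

4.76

Population Q: 1 + 1 = 2
Population R: 1 + 1 = 2
Population S: 1 + (0.27×1 + 0.15×2 + 0.58×2) = 2.73
Population T: 1 + (0.24×1 + 0.76×2) = 2.76
Population U: 1 + 2.73 = 3.73
Population V: 1 + 2.76 = 3.76
Population W: 1 + 3.76 = 4.76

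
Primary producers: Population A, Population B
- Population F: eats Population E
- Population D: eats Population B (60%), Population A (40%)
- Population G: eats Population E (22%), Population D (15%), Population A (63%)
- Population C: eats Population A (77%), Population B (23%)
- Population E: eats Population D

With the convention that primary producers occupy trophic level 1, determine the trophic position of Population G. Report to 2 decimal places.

Population C: 1 + (0.77×1 + 0.23×1) = 2
Population D: 1 + (0.6×1 + 0.4×1) = 2
Population E: 1 + 2 = 3
Population F: 1 + 3 = 4
Population G: 1 + (0.22×3 + 0.15×2 + 0.63×1) = 2.59

2.59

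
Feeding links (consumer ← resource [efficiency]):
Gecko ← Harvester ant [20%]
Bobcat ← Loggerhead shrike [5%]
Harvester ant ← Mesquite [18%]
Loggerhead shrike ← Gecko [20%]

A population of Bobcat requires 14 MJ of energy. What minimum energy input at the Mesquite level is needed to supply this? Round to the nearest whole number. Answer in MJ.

Cumulative transfer efficiency: 0.18 × 0.2 × 0.2 × 0.05 = 0.00036
Mesquite energy = 14 / 0.00036 = 38889 MJ

38889 MJ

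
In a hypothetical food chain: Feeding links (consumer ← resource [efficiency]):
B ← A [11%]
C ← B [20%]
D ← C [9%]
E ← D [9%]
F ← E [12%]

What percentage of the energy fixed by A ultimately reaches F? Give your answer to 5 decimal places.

0.00214%

Product of link efficiencies: 0.11 × 0.2 × 0.09 × 0.09 × 0.12 = 0.000021384
As a percentage: 0.000021384 × 100 = 0.00214%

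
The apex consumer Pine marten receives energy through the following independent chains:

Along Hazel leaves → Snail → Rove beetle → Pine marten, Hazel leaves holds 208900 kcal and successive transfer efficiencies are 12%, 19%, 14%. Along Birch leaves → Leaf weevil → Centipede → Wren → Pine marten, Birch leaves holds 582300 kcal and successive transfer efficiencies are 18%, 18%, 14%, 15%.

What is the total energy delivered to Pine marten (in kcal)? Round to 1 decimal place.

Via Hazel leaves: 208900 × 0.12 × 0.19 × 0.14 = 666.8088 kcal
Via Birch leaves: 582300 × 0.18 × 0.18 × 0.14 × 0.15 = 396.19692 kcal
Total at Pine marten: 666.8088 + 396.19692 = 1063.00572 kcal

1063.0 kcal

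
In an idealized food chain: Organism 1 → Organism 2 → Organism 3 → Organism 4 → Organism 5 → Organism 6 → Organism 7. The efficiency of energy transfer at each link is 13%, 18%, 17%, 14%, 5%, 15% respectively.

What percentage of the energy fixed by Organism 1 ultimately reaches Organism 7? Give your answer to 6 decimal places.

Product of link efficiencies: 0.13 × 0.18 × 0.17 × 0.14 × 0.05 × 0.15 = 0.0000041769
As a percentage: 0.0000041769 × 100 = 0.000418%

0.000418%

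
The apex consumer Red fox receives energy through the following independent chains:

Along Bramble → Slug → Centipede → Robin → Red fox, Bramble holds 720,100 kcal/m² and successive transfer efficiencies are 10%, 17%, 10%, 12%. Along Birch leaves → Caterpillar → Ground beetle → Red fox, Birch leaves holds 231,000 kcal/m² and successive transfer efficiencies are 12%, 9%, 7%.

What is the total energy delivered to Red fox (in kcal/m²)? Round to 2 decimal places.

Via Bramble: 720100 × 0.1 × 0.17 × 0.1 × 0.12 = 146.9004 kcal/m²
Via Birch leaves: 231000 × 0.12 × 0.09 × 0.07 = 174.636 kcal/m²
Total at Red fox: 146.9004 + 174.636 = 321.5364 kcal/m²

321.54 kcal/m²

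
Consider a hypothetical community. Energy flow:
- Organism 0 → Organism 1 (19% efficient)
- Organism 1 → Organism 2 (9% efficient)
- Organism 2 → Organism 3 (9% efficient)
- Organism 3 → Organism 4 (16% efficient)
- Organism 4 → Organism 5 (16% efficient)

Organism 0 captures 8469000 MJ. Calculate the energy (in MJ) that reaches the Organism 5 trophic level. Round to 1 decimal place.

333.7 MJ

Organism 1: 8469000 × 0.19 = 1609110 MJ
Organism 2: 1609110 × 0.09 = 144819.9 MJ
Organism 3: 144819.9 × 0.09 = 13033.791 MJ
Organism 4: 13033.791 × 0.16 = 2085.40656 MJ
Organism 5: 2085.40656 × 0.16 = 333.6650496 MJ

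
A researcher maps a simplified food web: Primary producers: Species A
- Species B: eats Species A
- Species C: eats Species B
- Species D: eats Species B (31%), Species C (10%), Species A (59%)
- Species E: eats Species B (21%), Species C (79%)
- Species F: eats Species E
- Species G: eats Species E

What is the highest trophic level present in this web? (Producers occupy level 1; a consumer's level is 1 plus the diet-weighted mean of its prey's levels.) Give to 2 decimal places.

4.79

Species B: 1 + 1 = 2
Species C: 1 + 2 = 3
Species D: 1 + (0.31×2 + 0.1×3 + 0.59×1) = 2.51
Species E: 1 + (0.21×2 + 0.79×3) = 3.79
Species F: 1 + 3.79 = 4.79
Species G: 1 + 3.79 = 4.79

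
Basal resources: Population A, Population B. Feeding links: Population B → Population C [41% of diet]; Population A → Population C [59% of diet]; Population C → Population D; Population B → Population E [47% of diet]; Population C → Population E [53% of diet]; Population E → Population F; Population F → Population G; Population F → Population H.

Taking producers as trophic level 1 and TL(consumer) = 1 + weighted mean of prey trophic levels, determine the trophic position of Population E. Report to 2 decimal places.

Population C: 1 + (0.41×1 + 0.59×1) = 2
Population D: 1 + 2 = 3
Population E: 1 + (0.47×1 + 0.53×2) = 2.53
Population F: 1 + 2.53 = 3.53
Population G: 1 + 3.53 = 4.53
Population H: 1 + 3.53 = 4.53

2.53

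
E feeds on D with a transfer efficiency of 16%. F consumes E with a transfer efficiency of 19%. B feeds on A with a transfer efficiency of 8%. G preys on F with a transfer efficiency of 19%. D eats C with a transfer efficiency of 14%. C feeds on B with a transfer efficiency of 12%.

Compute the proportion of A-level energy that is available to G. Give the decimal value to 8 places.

0.00000776

Product of link efficiencies: 0.08 × 0.12 × 0.14 × 0.16 × 0.19 × 0.19 = 0.000007762944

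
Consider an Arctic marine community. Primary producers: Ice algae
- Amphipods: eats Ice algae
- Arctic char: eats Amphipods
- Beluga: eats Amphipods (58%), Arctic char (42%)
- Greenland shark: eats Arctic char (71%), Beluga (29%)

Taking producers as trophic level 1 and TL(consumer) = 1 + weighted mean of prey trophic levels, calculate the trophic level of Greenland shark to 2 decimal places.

4.12

Amphipods: 1 + 1 = 2
Arctic char: 1 + 2 = 3
Beluga: 1 + (0.58×2 + 0.42×3) = 3.42
Greenland shark: 1 + (0.71×3 + 0.29×3.42) = 4.1218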